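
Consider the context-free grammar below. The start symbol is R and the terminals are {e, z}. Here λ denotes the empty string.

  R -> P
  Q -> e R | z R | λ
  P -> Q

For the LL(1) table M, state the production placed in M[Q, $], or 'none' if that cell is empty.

FIRST(Q) = {λ, e, z}
FIRST(P) = {λ, e, z}  (via Q)
FIRST(R) = {λ, e, z}  (via P)
FOLLOW(R) includes $ since R is the start symbol.
FOLLOW(P): in R->P, the suffix after P is empty, so FOLLOW(P) ⊇ FOLLOW(R) = {$}. Thus FOLLOW(P) = {$}.
FOLLOW(Q): in P->Q, the suffix after Q is empty, so FOLLOW(Q) ⊇ FOLLOW(P) = {$}. Thus FOLLOW(Q) = {$}.
For Q -> e R: FIRST(e R) = {e}, so it goes in M[Q, t] for t ∈ {e}.
For Q -> z R: FIRST(z R) = {z}, so it goes in M[Q, t] for t ∈ {z}.
For Q -> λ: FIRST(λ) = {λ}, so it goes in M[Q, t] for t ∈ {}; since λ ∈ FIRST, also for every t ∈ FOLLOW(Q) = {$}.

Q -> λ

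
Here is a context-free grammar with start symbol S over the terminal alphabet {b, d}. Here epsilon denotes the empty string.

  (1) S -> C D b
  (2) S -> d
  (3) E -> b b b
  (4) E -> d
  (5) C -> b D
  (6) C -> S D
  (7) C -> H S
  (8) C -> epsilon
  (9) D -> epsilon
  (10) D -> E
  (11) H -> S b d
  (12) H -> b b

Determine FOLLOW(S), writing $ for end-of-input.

FIRST(E): from E->b b b we get {b}; from E->d we get {d}. So FIRST(E) = {b, d}.
FIRST(D): from D->epsilon we get {epsilon}; from D->E we get {b, d}. So FIRST(D) = {epsilon, b, d}.
FIRST(S): from S->C D b we get {b, d}; from S->d we get {d}. So FIRST(S) = {b, d}.
FIRST(H): from H->S b d we get {b, d}; from H->b b we get {b}. So FIRST(H) = {b, d}.
FIRST(C): from C->b D we get {b}; from C->S D we get {b, d}; from C->H S we get {b, d}; from C->epsilon we get {epsilon}. So FIRST(C) = {epsilon, b, d}.
FOLLOW(S) includes $ since S is the start symbol.
FOLLOW(C): in S->C D b, C is followed by D b with FIRST {b, d}. Thus FOLLOW(C) = {b, d}.
FOLLOW(S): in C->S D, S is followed by D with FIRST {epsilon, b, d}; in C->S D, the suffix after S is nullable, so FOLLOW(S) ⊇ FOLLOW(C) = {b, d}; in C->H S, the suffix after S is empty, so FOLLOW(S) ⊇ FOLLOW(C) = {b, d}; in H->S b d, S is followed by b d with FIRST {b}. Thus FOLLOW(S) = {$, b, d}.
FOLLOW(D): in S->C D b, D is followed by b with FIRST {b}; in C->b D, the suffix after D is empty, so FOLLOW(D) ⊇ FOLLOW(C) = {b, d}; in C->S D, the suffix after D is empty, so FOLLOW(D) ⊇ FOLLOW(C) = {b, d}. Thus FOLLOW(D) = {b, d}.
FOLLOW(E): in D->E, the suffix after E is empty, so FOLLOW(E) ⊇ FOLLOW(D) = {b, d}. Thus FOLLOW(E) = {b, d}.
FOLLOW(H): in C->H S, H is followed by S with FIRST {b, d}. Thus FOLLOW(H) = {b, d}.

{$, b, d}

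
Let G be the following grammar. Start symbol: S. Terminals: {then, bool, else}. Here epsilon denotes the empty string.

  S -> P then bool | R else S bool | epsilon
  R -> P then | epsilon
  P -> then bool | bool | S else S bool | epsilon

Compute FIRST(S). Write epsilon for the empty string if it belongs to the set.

FIRST(S) = {epsilon, bool, else, then}  (via P then bool, R else S bool)
FIRST(P) = {epsilon, bool, else, then}  (via S else S bool)
FIRST(R) = {epsilon, bool, else, then}  (via P then)

{epsilon, bool, else, then}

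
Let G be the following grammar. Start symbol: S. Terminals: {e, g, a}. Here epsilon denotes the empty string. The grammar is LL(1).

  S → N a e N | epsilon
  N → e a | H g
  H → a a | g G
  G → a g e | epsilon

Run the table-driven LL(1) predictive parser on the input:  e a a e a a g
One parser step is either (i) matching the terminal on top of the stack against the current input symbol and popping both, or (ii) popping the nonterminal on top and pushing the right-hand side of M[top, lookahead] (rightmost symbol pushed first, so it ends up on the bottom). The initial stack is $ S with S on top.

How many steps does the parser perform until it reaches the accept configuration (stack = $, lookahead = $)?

11

step 1: stack=$ S  input=e a a e a a g $  — expand S → N a e N
step 2: stack=$ N e a N  input=e a a e a a g $  — expand N → e a
step 3: stack=$ N e a a e  input=e a a e a a g $  — match e
step 4: stack=$ N e a a  input=a a e a a g $  — match a
step 5: stack=$ N e a  input=a e a a g $  — match a
step 6: stack=$ N e  input=e a a g $  — match e
step 7: stack=$ N  input=a a g $  — expand N → H g
step 8: stack=$ g H  input=a a g $  — expand H → a a
step 9: stack=$ g a a  input=a a g $  — match a
step 10: stack=$ g a  input=a g $  — match a
step 11: stack=$ g  input=g $  — match g
Accept reached after 11 steps.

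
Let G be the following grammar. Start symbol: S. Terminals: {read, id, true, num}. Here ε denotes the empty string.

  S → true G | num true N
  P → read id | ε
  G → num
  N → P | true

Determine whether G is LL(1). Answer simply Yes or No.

FIRST(S) = {num, true}
FIRST(P) = {ε, read}
FIRST(G) = {num}
FIRST(N) = {ε, read, true}
FOLLOW(S) = {$}
FOLLOW(P) = {$}
FOLLOW(G) = {$}
FOLLOW(N) = {$}
Each cell of M receives at most one production.

Yes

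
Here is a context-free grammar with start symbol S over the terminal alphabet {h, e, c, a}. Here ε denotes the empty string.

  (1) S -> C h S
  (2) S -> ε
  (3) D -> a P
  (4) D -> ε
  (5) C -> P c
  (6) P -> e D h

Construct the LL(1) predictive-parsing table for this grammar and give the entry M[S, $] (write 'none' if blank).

FIRST(D) = {ε, a}
FIRST(P) = {e}
FIRST(C) = {e}  (via P c)
FIRST(S) = {ε, e}  (via C h S)
FOLLOW(S) includes $ since S is the start symbol.
FOLLOW(S): in S->C h S, the suffix after S is empty (adds nothing new). Thus FOLLOW(S) = {$}.
For S -> C h S: FIRST(C h S) = {e}, so it goes in M[S, t] for t ∈ {e}.
For S -> ε: FIRST(ε) = {ε}, so it goes in M[S, t] for t ∈ {}; since ε ∈ FIRST, also for every t ∈ FOLLOW(S) = {$}.

S -> ε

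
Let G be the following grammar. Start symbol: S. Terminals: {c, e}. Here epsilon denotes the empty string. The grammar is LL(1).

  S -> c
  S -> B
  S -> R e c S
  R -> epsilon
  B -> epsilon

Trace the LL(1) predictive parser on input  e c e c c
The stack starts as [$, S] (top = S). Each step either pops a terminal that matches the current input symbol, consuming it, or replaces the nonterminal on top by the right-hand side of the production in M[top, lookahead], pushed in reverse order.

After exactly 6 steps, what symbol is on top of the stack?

e

     Stack      Input        Action
  1  $ S        e c e c c $  expand S -> R e c S
  2  $ S c e R  e c e c c $  expand R -> epsilon
  3  $ S c e    e c e c c $  match e
  4  $ S c      c e c c $    match c
  5  $ S        e c c $      expand S -> R e c S
  6  $ S c e R  e c c $      expand R -> epsilon
Stack after step 6: $ S c e (top = e).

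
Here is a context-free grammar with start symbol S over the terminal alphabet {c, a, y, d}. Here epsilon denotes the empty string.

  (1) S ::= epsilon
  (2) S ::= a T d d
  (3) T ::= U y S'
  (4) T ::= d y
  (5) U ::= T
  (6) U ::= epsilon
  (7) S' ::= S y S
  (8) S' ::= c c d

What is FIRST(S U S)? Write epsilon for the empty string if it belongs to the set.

{epsilon, a, d, y}

FIRST(S) = {epsilon, a}
FIRST(S') = {a, c, y}  (via S y S)
FIRST(T) = {d, y}  (via U y S')
FIRST(U) = {epsilon, d, y}  (via T)
FIRST(S U S): take FIRST of each symbol in turn, carrying on past any symbol whose FIRST contains epsilon; result {epsilon, a, d, y}.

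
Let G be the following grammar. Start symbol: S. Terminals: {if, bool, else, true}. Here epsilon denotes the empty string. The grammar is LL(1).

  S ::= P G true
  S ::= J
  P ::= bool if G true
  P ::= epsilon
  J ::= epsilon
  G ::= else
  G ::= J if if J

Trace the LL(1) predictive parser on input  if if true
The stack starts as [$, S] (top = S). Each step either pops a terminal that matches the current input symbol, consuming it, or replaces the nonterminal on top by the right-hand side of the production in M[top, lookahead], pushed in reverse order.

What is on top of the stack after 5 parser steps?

if

step 1: stack=$ S  input=if if true $  — expand S ::= P G true
step 2: stack=$ true G P  input=if if true $  — expand P ::= epsilon
step 3: stack=$ true G  input=if if true $  — expand G ::= J if if J
step 4: stack=$ true J if if J  input=if if true $  — expand J ::= epsilon
step 5: stack=$ true J if if  input=if if true $  — match if
Stack after step 5: $ true J if (top = if).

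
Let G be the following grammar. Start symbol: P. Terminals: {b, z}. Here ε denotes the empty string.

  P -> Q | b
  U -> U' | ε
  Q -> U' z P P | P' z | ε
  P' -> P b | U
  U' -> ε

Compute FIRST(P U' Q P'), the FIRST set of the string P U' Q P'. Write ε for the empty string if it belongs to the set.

{ε, b, z}

FIRST(U') = {ε}
FIRST(U) = {ε}  (via U')
FIRST(P) = {ε, b, z}  (via Q)
FIRST(P') = {ε, b, z}  (via P b, U)
FIRST(Q) = {ε, b, z}  (via U' z P P, P' z)
FIRST(P U' Q P'): take FIRST of each symbol in turn, carrying on past any symbol whose FIRST contains ε; result {ε, b, z}.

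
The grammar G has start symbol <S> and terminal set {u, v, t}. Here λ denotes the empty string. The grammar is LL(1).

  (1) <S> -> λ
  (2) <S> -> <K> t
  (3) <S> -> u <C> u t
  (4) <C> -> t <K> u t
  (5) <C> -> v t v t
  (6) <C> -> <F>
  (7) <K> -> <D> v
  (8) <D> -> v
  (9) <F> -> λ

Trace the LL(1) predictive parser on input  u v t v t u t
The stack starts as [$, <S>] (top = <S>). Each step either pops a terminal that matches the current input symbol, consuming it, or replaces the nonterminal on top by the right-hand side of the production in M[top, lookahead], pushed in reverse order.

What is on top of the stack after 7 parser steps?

u

step 1: stack=$ <S>  input=u v t v t u t $  — expand <S> -> u <C> u t
step 2: stack=$ t u <C> u  input=u v t v t u t $  — match u
step 3: stack=$ t u <C>  input=v t v t u t $  — expand <C> -> v t v t
step 4: stack=$ t u t v t v  input=v t v t u t $  — match v
step 5: stack=$ t u t v t  input=t v t u t $  — match t
step 6: stack=$ t u t v  input=v t u t $  — match v
step 7: stack=$ t u t  input=t u t $  — match t
Stack after step 7: $ t u (top = u).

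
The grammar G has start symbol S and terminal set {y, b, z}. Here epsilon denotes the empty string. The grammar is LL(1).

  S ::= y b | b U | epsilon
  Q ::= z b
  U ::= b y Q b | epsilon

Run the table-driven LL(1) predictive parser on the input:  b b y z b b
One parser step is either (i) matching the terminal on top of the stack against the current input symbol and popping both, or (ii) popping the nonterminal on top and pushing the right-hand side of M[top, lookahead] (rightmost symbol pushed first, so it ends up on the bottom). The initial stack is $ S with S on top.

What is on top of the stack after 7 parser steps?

b

step 1: stack=$ S  input=b b y z b b $  — expand S ::= b U
step 2: stack=$ U b  input=b b y z b b $  — match b
step 3: stack=$ U  input=b y z b b $  — expand U ::= b y Q b
step 4: stack=$ b Q y b  input=b y z b b $  — match b
step 5: stack=$ b Q y  input=y z b b $  — match y
step 6: stack=$ b Q  input=z b b $  — expand Q ::= z b
step 7: stack=$ b b z  input=z b b $  — match z
Stack after step 7: $ b b (top = b).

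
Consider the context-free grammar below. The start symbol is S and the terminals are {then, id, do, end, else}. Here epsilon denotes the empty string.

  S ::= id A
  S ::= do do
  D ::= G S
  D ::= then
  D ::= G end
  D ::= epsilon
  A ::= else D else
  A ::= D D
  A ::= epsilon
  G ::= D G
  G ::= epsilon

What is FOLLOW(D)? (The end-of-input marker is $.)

FIRST(S) = {do, id}
FIRST(D) = {epsilon, do, end, id, then}  (via G S, G end)
FIRST(A) = {epsilon, do, else, end, id, then}  (via D D)
FIRST(G) = {epsilon, do, end, id, then}  (via D G)
FOLLOW(S) includes $ since S is the start symbol.
FOLLOW(G): in D::=G S, G is followed by S with FIRST {do, id}; in D::=G end, G is followed by end with FIRST {end}; in G::=D G, the suffix after G is empty (adds nothing new). Thus FOLLOW(G) = {do, end, id}.
FOLLOW(S): in D::=G S, the suffix after S is empty, so FOLLOW(S) ⊇ FOLLOW(D) = {$, do, else, end, id, then}. Thus FOLLOW(S) = {$, do, else, end, id, then}.
FOLLOW(A): in S::=id A, the suffix after A is empty, so FOLLOW(A) ⊇ FOLLOW(S) = {$, do, else, end, id, then}. Thus FOLLOW(A) = {$, do, else, end, id, then}.
FOLLOW(D): in A::=else D else, D is followed by else with FIRST {else}; in A::=D D (occurrence 1), D is followed by D with FIRST {epsilon, do, end, id, then}; in A::=D D (occurrence 1), the suffix after D is nullable, so FOLLOW(D) ⊇ FOLLOW(A) = {$, do, else, end, id, then}; in A::=D D (occurrence 2), the suffix after D is empty, so FOLLOW(D) ⊇ FOLLOW(A) = {$, do, else, end, id, then}; in G::=D G, D is followed by G with FIRST {epsilon, do, end, id, then}; in G::=D G, the suffix after D is nullable, so FOLLOW(D) ⊇ FOLLOW(G) = {do, end, id}. Thus FOLLOW(D) = {$, do, else, end, id, then}.

{$, do, else, end, id, then}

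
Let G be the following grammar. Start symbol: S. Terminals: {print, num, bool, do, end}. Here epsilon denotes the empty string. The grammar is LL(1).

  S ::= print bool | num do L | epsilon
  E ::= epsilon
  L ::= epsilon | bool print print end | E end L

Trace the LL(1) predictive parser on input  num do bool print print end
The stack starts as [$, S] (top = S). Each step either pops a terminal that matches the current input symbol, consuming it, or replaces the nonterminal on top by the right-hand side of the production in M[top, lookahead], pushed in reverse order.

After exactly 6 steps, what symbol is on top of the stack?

step 1: stack=$ S  input=num do bool print print end $  — expand S ::= num do L
step 2: stack=$ L do num  input=num do bool print print end $  — match num
step 3: stack=$ L do  input=do bool print print end $  — match do
step 4: stack=$ L  input=bool print print end $  — expand L ::= bool print print end
step 5: stack=$ end print print bool  input=bool print print end $  — match bool
step 6: stack=$ end print print  input=print print end $  — match print
Stack after step 6: $ end print (top = print).

print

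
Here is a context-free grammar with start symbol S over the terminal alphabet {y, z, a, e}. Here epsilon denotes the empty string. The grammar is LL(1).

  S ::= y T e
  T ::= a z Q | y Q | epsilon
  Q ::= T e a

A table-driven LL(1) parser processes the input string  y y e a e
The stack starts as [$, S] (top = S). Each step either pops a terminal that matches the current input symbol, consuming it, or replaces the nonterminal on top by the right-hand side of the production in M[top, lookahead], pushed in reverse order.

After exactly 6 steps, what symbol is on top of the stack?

e

step 1: stack=$ S  input=y y e a e $  — expand S ::= y T e
step 2: stack=$ e T y  input=y y e a e $  — match y
step 3: stack=$ e T  input=y e a e $  — expand T ::= y Q
step 4: stack=$ e Q y  input=y e a e $  — match y
step 5: stack=$ e Q  input=e a e $  — expand Q ::= T e a
step 6: stack=$ e a e T  input=e a e $  — expand T ::= epsilon
Stack after step 6: $ e a e (top = e).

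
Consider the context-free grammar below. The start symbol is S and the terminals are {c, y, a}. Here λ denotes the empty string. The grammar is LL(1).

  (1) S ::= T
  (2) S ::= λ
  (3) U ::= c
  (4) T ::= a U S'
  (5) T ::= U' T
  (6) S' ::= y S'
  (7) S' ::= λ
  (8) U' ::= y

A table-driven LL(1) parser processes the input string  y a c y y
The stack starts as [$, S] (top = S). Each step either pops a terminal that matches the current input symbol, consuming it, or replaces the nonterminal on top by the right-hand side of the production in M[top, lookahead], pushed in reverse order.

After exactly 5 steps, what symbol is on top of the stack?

a

step 1: stack=$ S  input=y a c y y $  — expand S ::= T
step 2: stack=$ T  input=y a c y y $  — expand T ::= U' T
step 3: stack=$ T U'  input=y a c y y $  — expand U' ::= y
step 4: stack=$ T y  input=y a c y y $  — match y
step 5: stack=$ T  input=a c y y $  — expand T ::= a U S'
Stack after step 5: $ S' U a (top = a).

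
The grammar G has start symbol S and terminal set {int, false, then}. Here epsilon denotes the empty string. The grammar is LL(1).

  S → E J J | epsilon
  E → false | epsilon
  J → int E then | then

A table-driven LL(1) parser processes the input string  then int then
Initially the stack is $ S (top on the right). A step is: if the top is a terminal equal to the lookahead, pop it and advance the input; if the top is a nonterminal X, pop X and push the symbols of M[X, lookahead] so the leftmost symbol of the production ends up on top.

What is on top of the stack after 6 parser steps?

step 1: stack=$ S  input=then int then $  — expand S → E J J
step 2: stack=$ J J E  input=then int then $  — expand E → epsilon
step 3: stack=$ J J  input=then int then $  — expand J → then
step 4: stack=$ J then  input=then int then $  — match then
step 5: stack=$ J  input=int then $  — expand J → int E then
step 6: stack=$ then E int  input=int then $  — match int
Stack after step 6: $ then E (top = E).

E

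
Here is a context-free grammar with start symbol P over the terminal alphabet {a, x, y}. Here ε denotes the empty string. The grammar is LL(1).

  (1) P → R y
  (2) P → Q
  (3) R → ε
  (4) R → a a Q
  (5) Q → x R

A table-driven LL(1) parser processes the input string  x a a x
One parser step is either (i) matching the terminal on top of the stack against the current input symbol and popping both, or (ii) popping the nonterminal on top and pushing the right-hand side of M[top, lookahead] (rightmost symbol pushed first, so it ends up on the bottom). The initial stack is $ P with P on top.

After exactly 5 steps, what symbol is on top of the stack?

a

step 1: stack=$ P  input=x a a x $  — expand P → Q
step 2: stack=$ Q  input=x a a x $  — expand Q → x R
step 3: stack=$ R x  input=x a a x $  — match x
step 4: stack=$ R  input=a a x $  — expand R → a a Q
step 5: stack=$ Q a a  input=a a x $  — match a
Stack after step 5: $ Q a (top = a).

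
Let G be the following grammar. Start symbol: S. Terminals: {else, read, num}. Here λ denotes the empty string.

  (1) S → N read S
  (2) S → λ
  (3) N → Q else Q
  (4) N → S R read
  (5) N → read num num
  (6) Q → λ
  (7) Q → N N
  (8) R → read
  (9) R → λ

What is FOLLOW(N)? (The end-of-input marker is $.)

{else, read}

FIRST(R): from R→read we get {read}; from R→λ we get {λ}. So FIRST(R) = {λ, read}.
FIRST(S): from S→N read S we get {else, read}; from S→λ we get {λ}. So FIRST(S) = {λ, else, read}.
FIRST(N): from N→Q else Q we get {else, read}; from N→S R read we get {else, read}; from N→read num num we get {read}. So FIRST(N) = {else, read}.
FIRST(Q): from Q→λ we get {λ}; from Q→N N we get {else, read}. So FIRST(Q) = {λ, else, read}.
FOLLOW(S) includes $ since S is the start symbol.
FOLLOW(S): in S→N read S, the suffix after S is empty (adds nothing new); in N→S R read, S is followed by R read with FIRST {read}. Thus FOLLOW(S) = {$, read}.
FOLLOW(R): in N→S R read, R is followed by read with FIRST {read}. Thus FOLLOW(R) = {read}.
FOLLOW(N): in S→N read S, N is followed by read S with FIRST {read}; in Q→N N (occurrence 1), N is followed by N with FIRST {else, read}; in Q→N N (occurrence 2), the suffix after N is empty, so FOLLOW(N) ⊇ FOLLOW(Q) = {else, read}. Thus FOLLOW(N) = {else, read}.
FOLLOW(Q): in N→Q else Q (occurrence 1), Q is followed by else Q with FIRST {else}; in N→Q else Q (occurrence 2), the suffix after Q is empty, so FOLLOW(Q) ⊇ FOLLOW(N) = {else, read}. Thus FOLLOW(Q) = {else, read}.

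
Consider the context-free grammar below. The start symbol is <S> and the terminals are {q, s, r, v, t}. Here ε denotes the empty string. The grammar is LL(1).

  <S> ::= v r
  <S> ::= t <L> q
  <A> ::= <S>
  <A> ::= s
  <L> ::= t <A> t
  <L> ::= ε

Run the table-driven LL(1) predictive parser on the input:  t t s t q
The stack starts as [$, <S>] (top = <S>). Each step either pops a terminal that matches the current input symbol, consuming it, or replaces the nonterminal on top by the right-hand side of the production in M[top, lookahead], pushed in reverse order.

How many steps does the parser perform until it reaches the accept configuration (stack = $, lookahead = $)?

8

     Stack        Input        Action
  1  $ <S>        t t s t q $  expand <S> ::= t <L> q
  2  $ q <L> t    t t s t q $  match t
  3  $ q <L>      t s t q $    expand <L> ::= t <A> t
  4  $ q t <A> t  t s t q $    match t
  5  $ q t <A>    s t q $      expand <A> ::= s
  6  $ q t s      s t q $      match s
  7  $ q t        t q $        match t
  8  $ q          q $          match q
Accept reached after 8 steps.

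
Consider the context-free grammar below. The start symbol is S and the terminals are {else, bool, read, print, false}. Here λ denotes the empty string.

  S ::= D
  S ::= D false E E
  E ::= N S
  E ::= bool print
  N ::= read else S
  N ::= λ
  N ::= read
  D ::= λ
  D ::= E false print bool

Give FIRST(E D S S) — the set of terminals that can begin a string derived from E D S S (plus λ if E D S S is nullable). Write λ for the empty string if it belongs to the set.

FIRST(N) = {λ, read}
FIRST(S) = {λ, bool, false, read}  (via D, D false E E)
FIRST(E) = {λ, bool, false, read}  (via N S)
FIRST(D) = {λ, bool, false, read}  (via E false print bool)
FIRST(E D S S): take FIRST of each symbol in turn, carrying on past any symbol whose FIRST contains λ; result {λ, bool, false, read}.

{λ, bool, false, read}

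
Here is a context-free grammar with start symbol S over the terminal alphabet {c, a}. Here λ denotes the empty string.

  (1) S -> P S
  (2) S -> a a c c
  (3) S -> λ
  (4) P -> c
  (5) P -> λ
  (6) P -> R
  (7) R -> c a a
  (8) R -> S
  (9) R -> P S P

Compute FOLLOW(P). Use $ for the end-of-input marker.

{$, a, c}

FIRST(S) = {λ, a, c}  (via P S)
FIRST(P) = {λ, a, c}  (via R)
FIRST(R) = {λ, a, c}  (via S, P S P)
FOLLOW(S) includes $ since S is the start symbol.
FOLLOW(S): in S->P S, the suffix after S is empty (adds nothing new); in R->S, the suffix after S is empty, so FOLLOW(S) ⊇ FOLLOW(R) = {$, a, c}; in R->P S P, S is followed by P with FIRST {λ, a, c}; in R->P S P, the suffix after S is nullable, so FOLLOW(S) ⊇ FOLLOW(R) = {$, a, c}. Thus FOLLOW(S) = {$, a, c}.
FOLLOW(P): in S->P S, P is followed by S with FIRST {λ, a, c}; in S->P S, the suffix after P is nullable, so FOLLOW(P) ⊇ FOLLOW(S) = {$, a, c}; in R->P S P (occurrence 1), P is followed by S P with FIRST {λ, a, c}; in R->P S P (occurrence 1), the suffix after P is nullable, so FOLLOW(P) ⊇ FOLLOW(R) = {$, a, c}; in R->P S P (occurrence 2), the suffix after P is empty, so FOLLOW(P) ⊇ FOLLOW(R) = {$, a, c}. Thus FOLLOW(P) = {$, a, c}.
FOLLOW(R): in P->R, the suffix after R is empty, so FOLLOW(R) ⊇ FOLLOW(P) = {$, a, c}. Thus FOLLOW(R) = {$, a, c}.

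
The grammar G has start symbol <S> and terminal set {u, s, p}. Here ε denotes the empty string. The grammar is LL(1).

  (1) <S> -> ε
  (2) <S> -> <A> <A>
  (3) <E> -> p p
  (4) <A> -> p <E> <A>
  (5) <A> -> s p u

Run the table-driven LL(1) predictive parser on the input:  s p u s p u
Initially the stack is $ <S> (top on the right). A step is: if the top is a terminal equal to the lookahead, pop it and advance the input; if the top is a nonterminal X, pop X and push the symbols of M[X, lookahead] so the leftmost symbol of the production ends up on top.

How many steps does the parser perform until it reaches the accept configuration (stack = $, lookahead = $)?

9

     Stack        Input          Action
  1  $ <S>        s p u s p u $  expand <S> -> <A> <A>
  2  $ <A> <A>    s p u s p u $  expand <A> -> s p u
  3  $ <A> u p s  s p u s p u $  match s
  4  $ <A> u p    p u s p u $    match p
  5  $ <A> u      u s p u $      match u
  6  $ <A>        s p u $        expand <A> -> s p u
  7  $ u p s      s p u $        match s
  8  $ u p        p u $          match p
  9  $ u          u $            match u
Accept reached after 9 steps.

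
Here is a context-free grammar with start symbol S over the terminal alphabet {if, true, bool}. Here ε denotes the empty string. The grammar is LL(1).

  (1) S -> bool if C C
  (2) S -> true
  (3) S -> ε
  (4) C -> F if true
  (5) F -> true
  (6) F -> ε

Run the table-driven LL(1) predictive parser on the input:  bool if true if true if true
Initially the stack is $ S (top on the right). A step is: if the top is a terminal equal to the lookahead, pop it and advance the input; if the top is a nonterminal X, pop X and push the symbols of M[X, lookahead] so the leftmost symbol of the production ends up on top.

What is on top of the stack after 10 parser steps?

if

      Stack             Input                           Action
   1  $ S               bool if true if true if true $  expand S -> bool if C C
   2  $ C C if bool     bool if true if true if true $  match bool
   3  $ C C if          if true if true if true $       match if
   4  $ C C             true if true if true $          expand C -> F if true
   5  $ C true if F     true if true if true $          expand F -> true
   6  $ C true if true  true if true if true $          match true
   7  $ C true if       if true if true $               match if
   8  $ C true          true if true $                  match true
   9  $ C               if true $                       expand C -> F if true
  10  $ true if F       if true $                       expand F -> ε
Stack after step 10: $ true if (top = if).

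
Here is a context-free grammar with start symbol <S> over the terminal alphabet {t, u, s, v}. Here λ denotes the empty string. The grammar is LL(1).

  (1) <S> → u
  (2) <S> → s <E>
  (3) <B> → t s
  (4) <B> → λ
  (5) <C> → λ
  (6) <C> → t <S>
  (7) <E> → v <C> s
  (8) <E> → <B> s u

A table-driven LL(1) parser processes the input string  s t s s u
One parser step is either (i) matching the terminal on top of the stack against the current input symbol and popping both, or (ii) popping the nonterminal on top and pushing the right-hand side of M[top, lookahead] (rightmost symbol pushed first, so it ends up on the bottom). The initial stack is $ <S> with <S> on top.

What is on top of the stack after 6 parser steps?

s

step 1: stack=$ <S>  input=s t s s u $  — expand <S> → s <E>
step 2: stack=$ <E> s  input=s t s s u $  — match s
step 3: stack=$ <E>  input=t s s u $  — expand <E> → <B> s u
step 4: stack=$ u s <B>  input=t s s u $  — expand <B> → t s
step 5: stack=$ u s s t  input=t s s u $  — match t
step 6: stack=$ u s s  input=s s u $  — match s
Stack after step 6: $ u s (top = s).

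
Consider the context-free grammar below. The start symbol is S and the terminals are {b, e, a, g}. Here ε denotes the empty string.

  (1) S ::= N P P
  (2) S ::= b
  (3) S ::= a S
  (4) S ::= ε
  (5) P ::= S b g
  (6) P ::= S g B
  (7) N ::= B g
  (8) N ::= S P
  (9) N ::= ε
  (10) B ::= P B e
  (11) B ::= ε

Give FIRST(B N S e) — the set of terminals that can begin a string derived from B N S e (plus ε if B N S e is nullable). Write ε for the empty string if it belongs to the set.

FIRST(S): from S::=N P P we get {a, b, g}; from S::=b we get {b}; from S::=a S we get {a}; from S::=ε we get {ε}. So FIRST(S) = {ε, a, b, g}.
FIRST(P): from P::=S b g we get {a, b, g}; from P::=S g B we get {a, b, g}. So FIRST(P) = {a, b, g}.
FIRST(B): from B::=P B e we get {a, b, g}; from B::=ε we get {ε}. So FIRST(B) = {ε, a, b, g}.
FIRST(N): from N::=B g we get {a, b, g}; from N::=S P we get {a, b, g}; from N::=ε we get {ε}. So FIRST(N) = {ε, a, b, g}.
FIRST(B N S e): take FIRST of each symbol in turn, carrying on past any symbol whose FIRST contains ε; result {a, b, e, g}.

{a, b, e, g}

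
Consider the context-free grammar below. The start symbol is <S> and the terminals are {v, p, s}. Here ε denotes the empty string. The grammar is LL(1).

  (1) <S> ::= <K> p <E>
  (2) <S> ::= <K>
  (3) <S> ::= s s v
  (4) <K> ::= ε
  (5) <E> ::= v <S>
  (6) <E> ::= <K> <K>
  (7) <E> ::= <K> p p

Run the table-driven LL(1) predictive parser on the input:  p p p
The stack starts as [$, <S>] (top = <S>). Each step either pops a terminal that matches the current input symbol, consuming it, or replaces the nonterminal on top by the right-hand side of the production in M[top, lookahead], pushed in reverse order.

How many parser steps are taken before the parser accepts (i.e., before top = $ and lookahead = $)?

7

step 1: stack=$ <S>  input=p p p $  — expand <S> ::= <K> p <E>
step 2: stack=$ <E> p <K>  input=p p p $  — expand <K> ::= ε
step 3: stack=$ <E> p  input=p p p $  — match p
step 4: stack=$ <E>  input=p p $  — expand <E> ::= <K> p p
step 5: stack=$ p p <K>  input=p p $  — expand <K> ::= ε
step 6: stack=$ p p  input=p p $  — match p
step 7: stack=$ p  input=p $  — match p
Accept reached after 7 steps.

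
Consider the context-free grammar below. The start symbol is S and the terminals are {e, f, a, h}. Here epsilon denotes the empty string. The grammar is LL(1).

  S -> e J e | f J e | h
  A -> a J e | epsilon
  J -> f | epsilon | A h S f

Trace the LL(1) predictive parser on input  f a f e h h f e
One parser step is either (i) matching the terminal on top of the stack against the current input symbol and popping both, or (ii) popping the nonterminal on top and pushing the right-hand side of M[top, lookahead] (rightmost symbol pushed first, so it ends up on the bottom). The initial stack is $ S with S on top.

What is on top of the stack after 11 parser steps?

step 1: stack=$ S  input=f a f e h h f e $  — expand S -> f J e
step 2: stack=$ e J f  input=f a f e h h f e $  — match f
step 3: stack=$ e J  input=a f e h h f e $  — expand J -> A h S f
step 4: stack=$ e f S h A  input=a f e h h f e $  — expand A -> a J e
step 5: stack=$ e f S h e J a  input=a f e h h f e $  — match a
step 6: stack=$ e f S h e J  input=f e h h f e $  — expand J -> f
step 7: stack=$ e f S h e f  input=f e h h f e $  — match f
step 8: stack=$ e f S h e  input=e h h f e $  — match e
step 9: stack=$ e f S h  input=h h f e $  — match h
step 10: stack=$ e f S  input=h f e $  — expand S -> h
step 11: stack=$ e f h  input=h f e $  — match h
Stack after step 11: $ e f (top = f).

f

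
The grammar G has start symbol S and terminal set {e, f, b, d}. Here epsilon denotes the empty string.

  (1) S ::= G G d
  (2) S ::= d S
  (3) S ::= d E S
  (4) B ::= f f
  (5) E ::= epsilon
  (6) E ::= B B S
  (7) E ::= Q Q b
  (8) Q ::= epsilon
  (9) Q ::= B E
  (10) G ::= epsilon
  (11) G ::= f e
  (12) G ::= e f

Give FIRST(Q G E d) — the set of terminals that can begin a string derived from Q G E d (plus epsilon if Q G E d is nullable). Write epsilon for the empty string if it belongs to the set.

{b, d, e, f}

FIRST(B): from B::=f f we get {f}. So FIRST(B) = {f}.
FIRST(G): from G::=epsilon we get {epsilon}; from G::=f e we get {f}; from G::=e f we get {e}. So FIRST(G) = {epsilon, e, f}.
FIRST(S): from S::=G G d we get {d, e, f}; from S::=d S we get {d}; from S::=d E S we get {d}. So FIRST(S) = {d, e, f}.
FIRST(Q): from Q::=epsilon we get {epsilon}; from Q::=B E we get {f}. So FIRST(Q) = {epsilon, f}.
FIRST(E): from E::=epsilon we get {epsilon}; from E::=B B S we get {f}; from E::=Q Q b we get {b, f}. So FIRST(E) = {epsilon, b, f}.
FIRST(Q G E d): take FIRST of each symbol in turn, carrying on past any symbol whose FIRST contains epsilon; result {b, d, e, f}.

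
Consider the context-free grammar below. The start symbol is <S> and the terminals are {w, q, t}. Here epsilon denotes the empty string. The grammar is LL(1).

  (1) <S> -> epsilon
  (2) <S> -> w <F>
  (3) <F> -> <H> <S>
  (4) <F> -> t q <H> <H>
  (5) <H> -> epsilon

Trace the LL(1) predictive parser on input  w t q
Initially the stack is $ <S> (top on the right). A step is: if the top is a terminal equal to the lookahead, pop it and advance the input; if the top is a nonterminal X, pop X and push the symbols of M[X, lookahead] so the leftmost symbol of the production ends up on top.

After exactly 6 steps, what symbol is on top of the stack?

     Stack          Input    Action
  1  $ <S>          w t q $  expand <S> -> w <F>
  2  $ <F> w        w t q $  match w
  3  $ <F>          t q $    expand <F> -> t q <H> <H>
  4  $ <H> <H> q t  t q $    match t
  5  $ <H> <H> q    q $      match q
  6  $ <H> <H>      $        expand <H> -> epsilon
Stack after step 6: $ <H> (top = <H>).

<H>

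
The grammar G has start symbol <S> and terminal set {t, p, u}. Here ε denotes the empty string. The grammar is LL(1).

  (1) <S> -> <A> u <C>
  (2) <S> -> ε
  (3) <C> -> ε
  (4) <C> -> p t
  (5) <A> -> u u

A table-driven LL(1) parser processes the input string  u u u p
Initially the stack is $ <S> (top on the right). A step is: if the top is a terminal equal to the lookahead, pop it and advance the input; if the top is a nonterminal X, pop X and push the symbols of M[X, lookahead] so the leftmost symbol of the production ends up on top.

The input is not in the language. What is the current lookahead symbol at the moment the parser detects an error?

$

step 1: stack=$ <S>  input=u u u p $  — expand <S> -> <A> u <C>
step 2: stack=$ <C> u <A>  input=u u u p $  — expand <A> -> u u
step 3: stack=$ <C> u u u  input=u u u p $  — match u
step 4: stack=$ <C> u u  input=u u p $  — match u
step 5: stack=$ <C> u  input=u p $  — match u
step 6: stack=$ <C>  input=p $  — expand <C> -> p t
step 7: stack=$ t p  input=p $  — match p
step 8: stack=$ t  input=$  — error: top is terminal t but lookahead is $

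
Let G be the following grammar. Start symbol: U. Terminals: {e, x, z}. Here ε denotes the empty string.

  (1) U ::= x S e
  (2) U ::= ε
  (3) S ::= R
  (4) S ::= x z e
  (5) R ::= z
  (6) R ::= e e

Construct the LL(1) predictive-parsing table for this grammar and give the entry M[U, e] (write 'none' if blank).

FIRST(U): from U::=x S e we get {x}; from U::=ε we get {ε}. So FIRST(U) = {ε, x}.
FIRST(R): from R::=z we get {z}; from R::=e e we get {e}. So FIRST(R) = {e, z}.
FIRST(S): from S::=R we get {e, z}; from S::=x z e we get {x}. So FIRST(S) = {e, x, z}.
FOLLOW(U) includes $ since U is the start symbol.
FOLLOW(U): U appears on no right-hand side. Thus FOLLOW(U) = {$}.
For U ::= x S e: FIRST(x S e) = {x}, so it goes in M[U, t] for t ∈ {x}.
For U ::= ε: FIRST(ε) = {ε}, so it goes in M[U, t] for t ∈ {}; since ε ∈ FIRST, also for every t ∈ FOLLOW(U) = {$}.
None of these place a production in M[U, e].

none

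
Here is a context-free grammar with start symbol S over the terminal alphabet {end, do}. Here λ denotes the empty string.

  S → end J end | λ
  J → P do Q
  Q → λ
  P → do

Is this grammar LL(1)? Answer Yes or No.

FIRST(S) = {λ, end}
FIRST(J) = {do}
FIRST(Q) = {λ}
FIRST(P) = {do}
FOLLOW(S) = {$}
FOLLOW(J) = {end}
FOLLOW(Q) = {end}
FOLLOW(P) = {do}
Each cell of M receives at most one production.

Yes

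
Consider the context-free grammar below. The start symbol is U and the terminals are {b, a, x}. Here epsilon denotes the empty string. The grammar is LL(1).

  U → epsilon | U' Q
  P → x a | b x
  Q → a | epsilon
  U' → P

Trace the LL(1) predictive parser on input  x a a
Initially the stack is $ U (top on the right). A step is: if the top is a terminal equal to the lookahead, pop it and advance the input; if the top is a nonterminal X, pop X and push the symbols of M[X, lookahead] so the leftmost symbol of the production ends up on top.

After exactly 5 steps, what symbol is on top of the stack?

Q

     Stack    Input    Action
  1  $ U      x a a $  expand U → U' Q
  2  $ Q U'   x a a $  expand U' → P
  3  $ Q P    x a a $  expand P → x a
  4  $ Q a x  x a a $  match x
  5  $ Q a    a a $    match a
Stack after step 5: $ Q (top = Q).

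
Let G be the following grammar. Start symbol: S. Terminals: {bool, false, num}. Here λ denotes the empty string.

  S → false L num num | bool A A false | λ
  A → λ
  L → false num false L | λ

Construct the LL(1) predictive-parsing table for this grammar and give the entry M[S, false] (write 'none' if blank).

FIRST(S): from S→false L num num we get {false}; from S→bool A A false we get {bool}; from S→λ we get {λ}. So FIRST(S) = {λ, bool, false}.
FIRST(A): from A→λ we get {λ}. So FIRST(A) = {λ}.
FIRST(L): from L→false num false L we get {false}; from L→λ we get {λ}. So FIRST(L) = {λ, false}.
FOLLOW(S) includes $ since S is the start symbol.
FOLLOW(S): S appears on no right-hand side. Thus FOLLOW(S) = {$}.
For S → false L num num: FIRST(false L num num) = {false}, so it goes in M[S, t] for t ∈ {false}.
For S → bool A A false: FIRST(bool A A false) = {bool}, so it goes in M[S, t] for t ∈ {bool}.
For S → λ: FIRST(λ) = {λ}, so it goes in M[S, t] for t ∈ {}; since λ ∈ FIRST, also for every t ∈ FOLLOW(S) = {$}.

S → false L num num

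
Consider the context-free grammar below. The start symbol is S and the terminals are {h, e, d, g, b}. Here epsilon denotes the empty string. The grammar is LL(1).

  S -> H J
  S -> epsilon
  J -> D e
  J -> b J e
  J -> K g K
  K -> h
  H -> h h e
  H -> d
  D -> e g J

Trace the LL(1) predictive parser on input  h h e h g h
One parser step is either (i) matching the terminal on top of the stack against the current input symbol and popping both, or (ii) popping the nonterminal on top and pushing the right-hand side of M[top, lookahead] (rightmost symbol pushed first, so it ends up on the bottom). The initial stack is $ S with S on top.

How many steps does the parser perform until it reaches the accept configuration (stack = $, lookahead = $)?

11

      Stack      Input          Action
   1  $ S        h h e h g h $  expand S -> H J
   2  $ J H      h h e h g h $  expand H -> h h e
   3  $ J e h h  h h e h g h $  match h
   4  $ J e h    h e h g h $    match h
   5  $ J e      e h g h $      match e
   6  $ J        h g h $        expand J -> K g K
   7  $ K g K    h g h $        expand K -> h
   8  $ K g h    h g h $        match h
   9  $ K g      g h $          match g
  10  $ K        h $            expand K -> h
  11  $ h        h $            match h
Accept reached after 11 steps.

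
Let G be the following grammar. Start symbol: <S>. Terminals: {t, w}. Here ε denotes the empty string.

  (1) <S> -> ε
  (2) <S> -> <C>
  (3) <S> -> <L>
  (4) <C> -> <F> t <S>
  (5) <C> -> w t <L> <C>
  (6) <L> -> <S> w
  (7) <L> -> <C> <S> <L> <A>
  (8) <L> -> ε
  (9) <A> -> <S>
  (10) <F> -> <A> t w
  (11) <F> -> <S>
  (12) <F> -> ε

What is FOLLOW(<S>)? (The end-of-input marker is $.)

FIRST(<S>) = {ε, t, w}  (via <C>, <L>)
FIRST(<A>) = {ε, t, w}  (via <S>)
FIRST(<F>) = {ε, t, w}  (via <A> t w, <S>)
FIRST(<C>) = {t, w}  (via <F> t <S>)
FIRST(<L>) = {ε, t, w}  (via <S> w, <C> <S> <L> <A>)
FOLLOW(<S>) includes $ since <S> is the start symbol.
FOLLOW(<F>): in <C>-><F> t <S>, <F> is followed by t <S> with FIRST {t}. Thus FOLLOW(<F>) = {t}.
FOLLOW(<S>): in <C>-><F> t <S>, the suffix after <S> is empty, so FOLLOW(<S>) ⊇ FOLLOW(<C>) = {$, t, w}; in <L>-><S> w, <S> is followed by w with FIRST {w}; in <L>-><C> <S> <L> <A>, <S> is followed by <L> <A> with FIRST {ε, t, w}; in <L>-><C> <S> <L> <A>, the suffix after <S> is nullable, so FOLLOW(<S>) ⊇ FOLLOW(<L>) = {$, t, w}; in <A>-><S>, the suffix after <S> is empty, so FOLLOW(<S>) ⊇ FOLLOW(<A>) = {$, t, w}; in <F>-><S>, the suffix after <S> is empty, so FOLLOW(<S>) ⊇ FOLLOW(<F>) = {t}. Thus FOLLOW(<S>) = {$, t, w}.
FOLLOW(<L>): in <S>-><L>, the suffix after <L> is empty, so FOLLOW(<L>) ⊇ FOLLOW(<S>) = {$, t, w}; in <C>->w t <L> <C>, <L> is followed by <C> with FIRST {t, w}; in <L>-><C> <S> <L> <A>, <L> is followed by <A> with FIRST {ε, t, w}; in <L>-><C> <S> <L> <A>, the suffix after <L> is nullable (adds nothing new). Thus FOLLOW(<L>) = {$, t, w}.
FOLLOW(<C>): in <S>-><C>, the suffix after <C> is empty, so FOLLOW(<C>) ⊇ FOLLOW(<S>) = {$, t, w}; in <C>->w t <L> <C>, the suffix after <C> is empty (adds nothing new); in <L>-><C> <S> <L> <A>, <C> is followed by <S> <L> <A> with FIRST {ε, t, w}; in <L>-><C> <S> <L> <A>, the suffix after <C> is nullable, so FOLLOW(<C>) ⊇ FOLLOW(<L>) = {$, t, w}. Thus FOLLOW(<C>) = {$, t, w}.
FOLLOW(<A>): in <L>-><C> <S> <L> <A>, the suffix after <A> is empty, so FOLLOW(<A>) ⊇ FOLLOW(<L>) = {$, t, w}; in <F>-><A> t w, <A> is followed by t w with FIRST {t}. Thus FOLLOW(<A>) = {$, t, w}.

{$, t, w}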